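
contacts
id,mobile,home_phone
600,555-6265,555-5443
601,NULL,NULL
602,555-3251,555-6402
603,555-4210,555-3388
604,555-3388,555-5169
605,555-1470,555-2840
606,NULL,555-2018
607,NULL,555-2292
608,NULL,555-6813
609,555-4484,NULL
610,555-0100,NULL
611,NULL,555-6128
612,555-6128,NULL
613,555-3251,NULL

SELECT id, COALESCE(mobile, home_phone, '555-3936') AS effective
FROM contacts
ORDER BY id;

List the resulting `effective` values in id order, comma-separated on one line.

id=600: mobile=555-6265 → 555-6265
id=601: mobile=NULL, home_phone=NULL, → literal 555-3936 → 555-3936
id=602: mobile=555-3251 → 555-3251
id=603: mobile=555-4210 → 555-4210
id=604: mobile=555-3388 → 555-3388
id=605: mobile=555-1470 → 555-1470
id=606: mobile=NULL, home_phone=555-2018 → 555-2018
id=607: mobile=NULL, home_phone=555-2292 → 555-2292
id=608: mobile=NULL, home_phone=555-6813 → 555-6813
id=609: mobile=555-4484 → 555-4484
id=610: mobile=555-0100 → 555-0100
id=611: mobile=NULL, home_phone=555-6128 → 555-6128
id=612: mobile=555-6128 → 555-6128
id=613: mobile=555-3251 → 555-3251

555-6265, 555-3936, 555-3251, 555-4210, 555-3388, 555-1470, 555-2018, 555-2292, 555-6813, 555-4484, 555-0100, 555-6128, 555-6128, 555-3251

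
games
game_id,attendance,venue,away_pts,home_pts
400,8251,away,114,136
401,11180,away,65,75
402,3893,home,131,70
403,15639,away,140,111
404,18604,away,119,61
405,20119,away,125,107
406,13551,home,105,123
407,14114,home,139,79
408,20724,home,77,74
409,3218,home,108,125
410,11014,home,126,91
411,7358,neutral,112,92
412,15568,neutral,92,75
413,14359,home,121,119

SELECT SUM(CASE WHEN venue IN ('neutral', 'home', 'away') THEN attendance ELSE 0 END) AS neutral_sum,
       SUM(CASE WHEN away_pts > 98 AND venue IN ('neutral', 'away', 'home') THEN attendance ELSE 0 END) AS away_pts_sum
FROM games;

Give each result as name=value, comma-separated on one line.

[neutral_sum: venue IN ('neutral', 'home', 'away')]
game_id=400: ✓ → 8251
game_id=401: ✓ → 11180
game_id=402: ✓ → 3893
game_id=403: ✓ → 15639
game_id=404: ✓ → 18604
game_id=405: ✓ → 20119
game_id=406: ✓ → 13551
game_id=407: ✓ → 14114
game_id=408: ✓ → 20724
game_id=409: ✓ → 3218
game_id=410: ✓ → 11014
game_id=411: ✓ → 7358
game_id=412: ✓ → 15568
game_id=413: ✓ → 14359
neutral_sum = 8251 + 11180 + 3893 + 15639 + 18604 + 20119 + 13551 + 14114 + 20724 + 3218 + 11014 + 7358 + 15568 + 14359 = 177592
—
[away_pts_sum: away_pts > 98 AND venue IN ('neutral', 'away', 'home')]
game_id=400: ✓ → 8251
game_id=401: ✗
game_id=402: ✓ → 3893
game_id=403: ✓ → 15639
game_id=404: ✓ → 18604
game_id=405: ✓ → 20119
game_id=406: ✓ → 13551
game_id=407: ✓ → 14114
game_id=408: ✗
game_id=409: ✓ → 3218
game_id=410: ✓ → 11014
game_id=411: ✓ → 7358
game_id=412: ✗
game_id=413: ✓ → 14359
away_pts_sum = 8251 + 3893 + 15639 + 18604 + 20119 + 13551 + 14114 + 3218 + 11014 + 7358 + 14359 = 130120

neutral_sum=177592, away_pts_sum=130120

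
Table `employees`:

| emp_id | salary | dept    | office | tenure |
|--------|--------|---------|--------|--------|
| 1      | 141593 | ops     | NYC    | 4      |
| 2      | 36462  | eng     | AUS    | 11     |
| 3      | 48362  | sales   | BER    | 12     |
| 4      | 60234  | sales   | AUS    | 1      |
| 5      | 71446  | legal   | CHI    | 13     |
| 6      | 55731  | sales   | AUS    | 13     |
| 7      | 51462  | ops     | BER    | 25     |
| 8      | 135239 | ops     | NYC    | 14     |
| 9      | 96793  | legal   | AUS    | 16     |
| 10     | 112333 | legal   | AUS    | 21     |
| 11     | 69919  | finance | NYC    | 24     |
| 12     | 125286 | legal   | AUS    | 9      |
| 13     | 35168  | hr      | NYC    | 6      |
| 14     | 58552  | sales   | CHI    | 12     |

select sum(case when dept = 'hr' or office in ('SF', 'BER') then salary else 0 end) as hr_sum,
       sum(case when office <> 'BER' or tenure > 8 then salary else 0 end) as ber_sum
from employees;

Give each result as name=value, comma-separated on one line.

[hr_sum: dept = 'hr' or office in ('SF', 'BER')]
emp_id=1: ✗
emp_id=2: ✗
emp_id=3: ✓ → 48362
emp_id=4: ✗
emp_id=5: ✗
emp_id=6: ✗
emp_id=7: ✓ → 51462
emp_id=8: ✗
emp_id=9: ✗
emp_id=10: ✗
emp_id=11: ✗
emp_id=12: ✗
emp_id=13: ✓ → 35168
emp_id=14: ✗
hr_sum = 48362 + 51462 + 35168 = 134992
—
[ber_sum: office <> 'BER' or tenure > 8]
emp_id=1: ✓ → 141593
emp_id=2: ✓ → 36462
emp_id=3: ✓ → 48362
emp_id=4: ✓ → 60234
emp_id=5: ✓ → 71446
emp_id=6: ✓ → 55731
emp_id=7: ✓ → 51462
emp_id=8: ✓ → 135239
emp_id=9: ✓ → 96793
emp_id=10: ✓ → 112333
emp_id=11: ✓ → 69919
emp_id=12: ✓ → 125286
emp_id=13: ✓ → 35168
emp_id=14: ✓ → 58552
ber_sum = 141593 + 36462 + 48362 + 60234 + 71446 + 55731 + 51462 + 135239 + 96793 + 112333 + 69919 + 125286 + 35168 + 58552 = 1098580

hr_sum=134992, ber_sum=1098580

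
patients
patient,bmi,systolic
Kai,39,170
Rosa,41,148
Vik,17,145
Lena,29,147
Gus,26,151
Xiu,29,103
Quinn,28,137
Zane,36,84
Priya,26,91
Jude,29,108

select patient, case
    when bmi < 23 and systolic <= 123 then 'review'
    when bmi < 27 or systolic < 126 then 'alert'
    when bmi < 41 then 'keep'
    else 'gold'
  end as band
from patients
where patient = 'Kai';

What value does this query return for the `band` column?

keep

patient = Kai: bmi=39, systolic=170.
bmi < 23 and systolic <= 123 → false
bmi < 27 or systolic < 126 → false
bmi < 41 → true → keep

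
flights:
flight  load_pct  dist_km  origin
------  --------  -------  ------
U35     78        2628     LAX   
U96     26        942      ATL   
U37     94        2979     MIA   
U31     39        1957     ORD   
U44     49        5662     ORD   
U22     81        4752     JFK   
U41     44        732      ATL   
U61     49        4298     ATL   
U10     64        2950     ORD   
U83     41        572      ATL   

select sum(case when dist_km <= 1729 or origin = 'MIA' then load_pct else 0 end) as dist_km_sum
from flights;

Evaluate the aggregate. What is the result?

flight=U35: ✗
flight=U96: ✓ → 26
flight=U37: ✓ → 94
flight=U31: ✗
flight=U44: ✗
flight=U22: ✗
flight=U41: ✓ → 44
flight=U61: ✗
flight=U10: ✗
flight=U83: ✓ → 41
dist_km_sum = 26 + 94 + 44 + 41 = 205

205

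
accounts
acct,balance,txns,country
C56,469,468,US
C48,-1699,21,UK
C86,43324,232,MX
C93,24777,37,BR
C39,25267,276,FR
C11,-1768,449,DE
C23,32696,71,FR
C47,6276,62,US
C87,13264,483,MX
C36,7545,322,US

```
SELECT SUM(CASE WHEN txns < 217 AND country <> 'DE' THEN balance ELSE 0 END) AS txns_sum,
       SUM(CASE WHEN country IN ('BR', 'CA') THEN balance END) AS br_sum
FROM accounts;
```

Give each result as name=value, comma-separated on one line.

txns_sum=62050, br_sum=24777

[txns_sum: txns < 217 AND country <> 'DE']
acct=C56: ✗
acct=C48: ✓ → -1699
acct=C86: ✗
acct=C93: ✓ → 24777
acct=C39: ✗
acct=C11: ✗
acct=C23: ✓ → 32696
acct=C47: ✓ → 6276
acct=C87: ✗
acct=C36: ✗
txns_sum = -1699 + 24777 + 32696 + 6276 = 62050
—
[br_sum: country IN ('BR', 'CA')]
acct=C56: ✗
acct=C48: ✗
acct=C86: ✗
acct=C93: ✓ → 24777
acct=C39: ✗
acct=C11: ✗
acct=C23: ✗
acct=C47: ✗
acct=C87: ✗
acct=C36: ✗
br_sum = 24777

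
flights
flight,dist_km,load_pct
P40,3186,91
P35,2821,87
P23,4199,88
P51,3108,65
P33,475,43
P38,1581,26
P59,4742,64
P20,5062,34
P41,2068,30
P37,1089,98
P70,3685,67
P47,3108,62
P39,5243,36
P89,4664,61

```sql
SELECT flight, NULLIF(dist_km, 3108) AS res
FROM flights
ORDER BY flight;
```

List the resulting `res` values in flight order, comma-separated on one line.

flight=P20: dist_km=5062 vs 3108: differ → 5062
flight=P23: dist_km=4199 vs 3108: differ → 4199
flight=P33: dist_km=475 vs 3108: differ → 475
flight=P35: dist_km=2821 vs 3108: differ → 2821
flight=P37: dist_km=1089 vs 3108: differ → 1089
flight=P38: dist_km=1581 vs 3108: differ → 1581
flight=P39: dist_km=5243 vs 3108: differ → 5243
flight=P40: dist_km=3186 vs 3108: differ → 3186
flight=P41: dist_km=2068 vs 3108: differ → 2068
flight=P47: dist_km=3108 vs 3108: equal → NULL
flight=P51: dist_km=3108 vs 3108: equal → NULL
flight=P59: dist_km=4742 vs 3108: differ → 4742
flight=P70: dist_km=3685 vs 3108: differ → 3685
flight=P89: dist_km=4664 vs 3108: differ → 4664

5062, 4199, 475, 2821, 1089, 1581, 5243, 3186, 2068, NULL, NULL, 4742, 3685, 4664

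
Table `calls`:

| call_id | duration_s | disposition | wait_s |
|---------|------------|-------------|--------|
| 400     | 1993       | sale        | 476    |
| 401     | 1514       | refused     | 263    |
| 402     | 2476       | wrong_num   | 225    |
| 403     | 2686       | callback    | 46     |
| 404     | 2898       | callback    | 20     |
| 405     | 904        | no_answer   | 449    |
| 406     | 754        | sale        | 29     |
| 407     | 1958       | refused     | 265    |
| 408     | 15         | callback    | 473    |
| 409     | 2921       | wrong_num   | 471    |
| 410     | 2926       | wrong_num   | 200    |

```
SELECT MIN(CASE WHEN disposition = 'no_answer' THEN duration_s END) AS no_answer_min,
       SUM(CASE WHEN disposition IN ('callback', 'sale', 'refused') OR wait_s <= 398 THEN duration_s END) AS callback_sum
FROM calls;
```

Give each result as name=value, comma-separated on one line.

[no_answer_min: disposition = 'no_answer']
call_id=400: ✗
call_id=401: ✗
call_id=402: ✗
call_id=403: ✗
call_id=404: ✗
call_id=405: ✓ → 904
call_id=406: ✗
call_id=407: ✗
call_id=408: ✗
call_id=409: ✗
call_id=410: ✗
no_answer_min = MIN(904) = 904
—
[callback_sum: disposition IN ('callback', 'sale', 'refused') OR wait_s <= 398]
call_id=400: ✓ → 1993
call_id=401: ✓ → 1514
call_id=402: ✓ → 2476
call_id=403: ✓ → 2686
call_id=404: ✓ → 2898
call_id=405: ✗
call_id=406: ✓ → 754
call_id=407: ✓ → 1958
call_id=408: ✓ → 15
call_id=409: ✗
call_id=410: ✓ → 2926
callback_sum = 1993 + 1514 + 2476 + 2686 + 2898 + 754 + 1958 + 15 + 2926 = 17220

no_answer_min=904, callback_sum=17220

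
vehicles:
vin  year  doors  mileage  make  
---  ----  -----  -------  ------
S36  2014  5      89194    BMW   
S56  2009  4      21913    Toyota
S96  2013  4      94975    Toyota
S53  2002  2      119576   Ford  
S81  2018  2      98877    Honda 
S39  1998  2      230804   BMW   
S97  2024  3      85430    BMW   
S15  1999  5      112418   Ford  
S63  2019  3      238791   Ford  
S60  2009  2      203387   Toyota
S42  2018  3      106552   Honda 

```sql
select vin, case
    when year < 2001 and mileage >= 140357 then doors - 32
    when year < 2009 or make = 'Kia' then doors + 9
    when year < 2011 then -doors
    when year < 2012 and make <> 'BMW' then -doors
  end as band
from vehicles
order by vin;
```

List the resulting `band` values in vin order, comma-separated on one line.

14, NULL, -30, NULL, 11, -4, -2, NULL, NULL, NULL, NULL

vin=S15: year < 2009 or make = 'Kia' → 14
vin=S36: (no match → NULL) → NULL
vin=S39: year < 2001 and mileage >= 140357 → -30
vin=S42: (no match → NULL) → NULL
vin=S53: year < 2009 or make = 'Kia' → 11
vin=S56: year < 2011 → -4
vin=S60: year < 2011 → -2
vin=S63: (no match → NULL) → NULL
vin=S81: (no match → NULL) → NULL
vin=S96: (no match → NULL) → NULL
vin=S97: (no match → NULL) → NULL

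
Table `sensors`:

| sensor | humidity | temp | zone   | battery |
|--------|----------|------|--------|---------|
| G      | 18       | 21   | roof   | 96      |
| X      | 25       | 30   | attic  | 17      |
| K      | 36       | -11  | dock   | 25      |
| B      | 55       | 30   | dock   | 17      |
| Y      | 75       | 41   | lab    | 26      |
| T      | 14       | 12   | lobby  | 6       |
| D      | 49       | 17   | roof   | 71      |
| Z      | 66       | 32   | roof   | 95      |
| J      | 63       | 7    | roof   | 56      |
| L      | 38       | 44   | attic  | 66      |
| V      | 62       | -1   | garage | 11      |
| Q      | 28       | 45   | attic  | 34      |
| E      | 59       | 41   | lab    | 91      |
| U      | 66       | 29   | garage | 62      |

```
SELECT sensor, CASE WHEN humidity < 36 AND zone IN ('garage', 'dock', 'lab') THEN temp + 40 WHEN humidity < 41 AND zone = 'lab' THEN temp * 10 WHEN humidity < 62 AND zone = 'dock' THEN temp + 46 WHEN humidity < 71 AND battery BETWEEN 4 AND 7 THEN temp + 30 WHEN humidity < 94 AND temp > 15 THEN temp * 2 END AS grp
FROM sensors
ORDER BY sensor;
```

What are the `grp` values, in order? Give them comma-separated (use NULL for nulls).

76, 34, 82, 42, NULL, 35, 88, 90, 42, 58, NULL, 60, 82, 64

sensor=B: humidity < 62 AND zone = 'dock' → 76
sensor=D: humidity < 94 AND temp > 15 → 34
sensor=E: humidity < 94 AND temp > 15 → 82
sensor=G: humidity < 94 AND temp > 15 → 42
sensor=J: (no match → NULL) → NULL
sensor=K: humidity < 62 AND zone = 'dock' → 35
sensor=L: humidity < 94 AND temp > 15 → 88
sensor=Q: humidity < 94 AND temp > 15 → 90
sensor=T: humidity < 71 AND battery BETWEEN 4 AND 7 → 42
sensor=U: humidity < 94 AND temp > 15 → 58
sensor=V: (no match → NULL) → NULL
sensor=X: humidity < 94 AND temp > 15 → 60
sensor=Y: humidity < 94 AND temp > 15 → 82
sensor=Z: humidity < 94 AND temp > 15 → 64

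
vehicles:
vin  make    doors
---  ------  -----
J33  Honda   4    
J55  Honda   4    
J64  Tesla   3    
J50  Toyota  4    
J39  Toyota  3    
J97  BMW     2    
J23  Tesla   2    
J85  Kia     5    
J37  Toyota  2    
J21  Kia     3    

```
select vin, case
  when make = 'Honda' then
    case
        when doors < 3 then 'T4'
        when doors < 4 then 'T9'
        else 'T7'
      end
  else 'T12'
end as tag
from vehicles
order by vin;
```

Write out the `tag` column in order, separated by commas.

vin=J21: make='Kia' → outer ELSE → T12
vin=J23: make='Tesla' → outer ELSE → T12
vin=J33: make='Honda' → inner[ELSE] → T7
vin=J37: make='Toyota' → outer ELSE → T12
vin=J39: make='Toyota' → outer ELSE → T12
vin=J50: make='Toyota' → outer ELSE → T12
vin=J55: make='Honda' → inner[ELSE] → T7
vin=J64: make='Tesla' → outer ELSE → T12
vin=J85: make='Kia' → outer ELSE → T12
vin=J97: make='BMW' → outer ELSE → T12

T12, T12, T7, T12, T12, T12, T7, T12, T12, T12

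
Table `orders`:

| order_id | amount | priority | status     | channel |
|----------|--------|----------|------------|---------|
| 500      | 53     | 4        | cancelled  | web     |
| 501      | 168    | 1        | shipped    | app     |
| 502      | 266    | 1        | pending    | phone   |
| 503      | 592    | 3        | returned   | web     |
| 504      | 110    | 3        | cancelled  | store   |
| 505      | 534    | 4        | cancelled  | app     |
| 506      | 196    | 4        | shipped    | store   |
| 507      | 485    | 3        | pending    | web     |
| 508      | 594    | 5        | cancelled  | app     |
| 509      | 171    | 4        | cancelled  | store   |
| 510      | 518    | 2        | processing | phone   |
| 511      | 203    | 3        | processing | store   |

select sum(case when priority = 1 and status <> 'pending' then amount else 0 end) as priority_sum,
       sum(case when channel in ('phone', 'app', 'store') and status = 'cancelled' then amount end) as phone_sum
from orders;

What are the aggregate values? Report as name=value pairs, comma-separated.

priority_sum=168, phone_sum=1409

[priority_sum: priority = 1 and status <> 'pending']
order_id=500: ✗
order_id=501: ✓ → 168
order_id=502: ✗
order_id=503: ✗
order_id=504: ✗
order_id=505: ✗
order_id=506: ✗
order_id=507: ✗
order_id=508: ✗
order_id=509: ✗
order_id=510: ✗
order_id=511: ✗
priority_sum = 168
—
[phone_sum: channel in ('phone', 'app', 'store') and status = 'cancelled']
order_id=500: ✗
order_id=501: ✗
order_id=502: ✗
order_id=503: ✗
order_id=504: ✓ → 110
order_id=505: ✓ → 534
order_id=506: ✗
order_id=507: ✗
order_id=508: ✓ → 594
order_id=509: ✓ → 171
order_id=510: ✗
order_id=511: ✗
phone_sum = 110 + 534 + 594 + 171 = 1409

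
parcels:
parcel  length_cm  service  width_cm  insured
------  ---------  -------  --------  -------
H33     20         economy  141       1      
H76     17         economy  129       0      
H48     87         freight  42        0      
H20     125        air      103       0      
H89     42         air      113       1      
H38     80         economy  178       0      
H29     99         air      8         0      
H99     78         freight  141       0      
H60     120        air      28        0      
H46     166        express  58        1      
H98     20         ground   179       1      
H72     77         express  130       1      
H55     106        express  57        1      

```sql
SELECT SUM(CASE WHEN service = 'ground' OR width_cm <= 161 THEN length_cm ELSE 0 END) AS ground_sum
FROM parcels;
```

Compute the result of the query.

957

parcel=H33: ✓ → 20
parcel=H76: ✓ → 17
parcel=H48: ✓ → 87
parcel=H20: ✓ → 125
parcel=H89: ✓ → 42
parcel=H38: ✗
parcel=H29: ✓ → 99
parcel=H99: ✓ → 78
parcel=H60: ✓ → 120
parcel=H46: ✓ → 166
parcel=H98: ✓ → 20
parcel=H72: ✓ → 77
parcel=H55: ✓ → 106
ground_sum = 20 + 17 + 87 + 125 + 42 + 99 + 78 + 120 + 166 + 20 + 77 + 106 = 957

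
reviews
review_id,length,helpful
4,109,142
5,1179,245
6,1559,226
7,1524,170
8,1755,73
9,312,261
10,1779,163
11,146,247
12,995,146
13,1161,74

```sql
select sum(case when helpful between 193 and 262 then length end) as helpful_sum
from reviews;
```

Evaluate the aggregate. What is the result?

3196

review_id=4: ✗
review_id=5: ✓ → 1179
review_id=6: ✓ → 1559
review_id=7: ✗
review_id=8: ✗
review_id=9: ✓ → 312
review_id=10: ✗
review_id=11: ✓ → 146
review_id=12: ✗
review_id=13: ✗
helpful_sum = 1179 + 1559 + 312 + 146 = 3196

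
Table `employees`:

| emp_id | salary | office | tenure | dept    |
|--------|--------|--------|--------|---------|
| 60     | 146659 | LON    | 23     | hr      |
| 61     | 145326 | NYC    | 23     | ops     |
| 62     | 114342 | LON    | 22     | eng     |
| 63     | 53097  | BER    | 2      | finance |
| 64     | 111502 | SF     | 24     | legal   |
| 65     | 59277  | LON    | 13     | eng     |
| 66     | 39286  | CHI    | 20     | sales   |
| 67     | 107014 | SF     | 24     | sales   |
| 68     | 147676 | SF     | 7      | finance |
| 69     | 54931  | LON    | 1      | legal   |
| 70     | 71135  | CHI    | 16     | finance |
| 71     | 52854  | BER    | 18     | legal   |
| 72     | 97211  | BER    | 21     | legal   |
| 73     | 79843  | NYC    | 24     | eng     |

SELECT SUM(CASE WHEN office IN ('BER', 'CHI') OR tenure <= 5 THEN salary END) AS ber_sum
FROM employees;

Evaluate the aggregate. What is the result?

emp_id=60: ✗
emp_id=61: ✗
emp_id=62: ✗
emp_id=63: ✓ → 53097
emp_id=64: ✗
emp_id=65: ✗
emp_id=66: ✓ → 39286
emp_id=67: ✗
emp_id=68: ✗
emp_id=69: ✓ → 54931
emp_id=70: ✓ → 71135
emp_id=71: ✓ → 52854
emp_id=72: ✓ → 97211
emp_id=73: ✗
ber_sum = 53097 + 39286 + 54931 + 71135 + 52854 + 97211 = 368514

368514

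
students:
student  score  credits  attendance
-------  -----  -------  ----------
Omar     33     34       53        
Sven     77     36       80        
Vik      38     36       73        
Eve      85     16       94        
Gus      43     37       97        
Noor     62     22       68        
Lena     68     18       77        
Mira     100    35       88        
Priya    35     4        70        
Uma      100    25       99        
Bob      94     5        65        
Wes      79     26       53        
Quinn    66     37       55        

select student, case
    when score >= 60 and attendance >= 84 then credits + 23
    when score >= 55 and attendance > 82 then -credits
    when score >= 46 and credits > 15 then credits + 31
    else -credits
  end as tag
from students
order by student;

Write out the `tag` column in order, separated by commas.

-5, 39, -37, 49, 58, 53, -34, -4, 68, 67, 48, -36, 57

student=Bob: ELSE → -5
student=Eve: score >= 60 and attendance >= 84 → 39
student=Gus: ELSE → -37
student=Lena: score >= 46 and credits > 15 → 49
student=Mira: score >= 60 and attendance >= 84 → 58
student=Noor: score >= 46 and credits > 15 → 53
student=Omar: ELSE → -34
student=Priya: ELSE → -4
student=Quinn: score >= 46 and credits > 15 → 68
student=Sven: score >= 46 and credits > 15 → 67
student=Uma: score >= 60 and attendance >= 84 → 48
student=Vik: ELSE → -36
student=Wes: score >= 46 and credits > 15 → 57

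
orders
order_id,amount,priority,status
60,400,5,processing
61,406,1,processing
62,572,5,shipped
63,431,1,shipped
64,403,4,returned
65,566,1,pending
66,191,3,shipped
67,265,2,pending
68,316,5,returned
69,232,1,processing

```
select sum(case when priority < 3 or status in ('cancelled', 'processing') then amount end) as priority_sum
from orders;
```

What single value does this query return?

order_id=60: ✓ → 400
order_id=61: ✓ → 406
order_id=62: ✗
order_id=63: ✓ → 431
order_id=64: ✗
order_id=65: ✓ → 566
order_id=66: ✗
order_id=67: ✓ → 265
order_id=68: ✗
order_id=69: ✓ → 232
priority_sum = 400 + 406 + 431 + 566 + 265 + 232 = 2300

2300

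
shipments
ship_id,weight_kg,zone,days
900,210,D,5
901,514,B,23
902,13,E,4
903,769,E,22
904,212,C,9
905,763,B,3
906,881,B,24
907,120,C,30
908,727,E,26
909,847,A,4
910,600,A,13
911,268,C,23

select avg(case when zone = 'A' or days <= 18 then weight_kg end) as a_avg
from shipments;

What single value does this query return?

440.8333333333

ship_id=900: ✓ → 210
ship_id=901: ✗
ship_id=902: ✓ → 13
ship_id=903: ✗
ship_id=904: ✓ → 212
ship_id=905: ✓ → 763
ship_id=906: ✗
ship_id=907: ✗
ship_id=908: ✗
ship_id=909: ✓ → 847
ship_id=910: ✓ → 600
ship_id=911: ✗
a_avg = (210 + 13 + 212 + 763 + 847 + 600) / 6 = 440.8333333333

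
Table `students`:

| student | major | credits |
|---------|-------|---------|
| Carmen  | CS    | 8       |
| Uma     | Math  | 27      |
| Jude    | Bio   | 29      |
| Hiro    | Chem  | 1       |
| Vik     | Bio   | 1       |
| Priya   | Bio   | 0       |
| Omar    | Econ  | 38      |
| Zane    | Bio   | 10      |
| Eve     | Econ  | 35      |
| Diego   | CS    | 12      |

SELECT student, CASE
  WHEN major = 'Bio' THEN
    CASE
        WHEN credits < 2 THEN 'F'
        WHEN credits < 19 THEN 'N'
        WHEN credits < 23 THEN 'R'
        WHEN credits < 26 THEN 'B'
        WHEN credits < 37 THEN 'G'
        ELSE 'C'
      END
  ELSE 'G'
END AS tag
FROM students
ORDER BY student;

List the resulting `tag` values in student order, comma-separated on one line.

student=Carmen: major='CS' → outer ELSE → G
student=Diego: major='CS' → outer ELSE → G
student=Eve: major='Econ' → outer ELSE → G
student=Hiro: major='Chem' → outer ELSE → G
student=Jude: major='Bio' → inner[credits < 37] → G
student=Omar: major='Econ' → outer ELSE → G
student=Priya: major='Bio' → inner[credits < 2] → F
student=Uma: major='Math' → outer ELSE → G
student=Vik: major='Bio' → inner[credits < 2] → F
student=Zane: major='Bio' → inner[credits < 19] → N

G, G, G, G, G, G, F, G, F, N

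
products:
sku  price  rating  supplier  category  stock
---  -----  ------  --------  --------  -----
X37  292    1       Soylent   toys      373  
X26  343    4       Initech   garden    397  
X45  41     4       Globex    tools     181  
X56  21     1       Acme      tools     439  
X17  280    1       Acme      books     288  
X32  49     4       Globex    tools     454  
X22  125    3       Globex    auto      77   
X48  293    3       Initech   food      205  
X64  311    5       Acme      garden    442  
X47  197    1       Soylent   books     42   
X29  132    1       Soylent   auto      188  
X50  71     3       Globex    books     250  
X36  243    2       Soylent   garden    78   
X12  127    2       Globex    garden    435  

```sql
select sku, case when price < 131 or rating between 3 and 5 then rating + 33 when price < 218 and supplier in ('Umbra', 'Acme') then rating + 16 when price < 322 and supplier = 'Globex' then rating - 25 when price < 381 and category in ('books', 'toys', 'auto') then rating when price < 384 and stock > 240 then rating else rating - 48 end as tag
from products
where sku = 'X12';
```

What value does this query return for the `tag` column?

sku = X12: price=127, rating=2, supplier=Globex, category=garden, stock=435.
price < 131 or rating between 3 and 5 → true → 35

35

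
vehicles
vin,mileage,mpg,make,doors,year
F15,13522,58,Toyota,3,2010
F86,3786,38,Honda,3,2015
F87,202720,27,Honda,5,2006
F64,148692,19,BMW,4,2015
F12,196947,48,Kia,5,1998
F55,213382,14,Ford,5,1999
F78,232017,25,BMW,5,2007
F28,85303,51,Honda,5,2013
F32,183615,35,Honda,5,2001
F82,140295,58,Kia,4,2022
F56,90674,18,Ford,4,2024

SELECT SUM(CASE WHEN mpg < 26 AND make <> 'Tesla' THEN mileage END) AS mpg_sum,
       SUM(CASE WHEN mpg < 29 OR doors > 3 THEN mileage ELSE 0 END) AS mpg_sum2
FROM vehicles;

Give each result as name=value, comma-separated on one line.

mpg_sum=684765, mpg_sum2=1493645

[mpg_sum: mpg < 26 AND make <> 'Tesla']
vin=F15: ✗
vin=F86: ✗
vin=F87: ✗
vin=F64: ✓ → 148692
vin=F12: ✗
vin=F55: ✓ → 213382
vin=F78: ✓ → 232017
vin=F28: ✗
vin=F32: ✗
vin=F82: ✗
vin=F56: ✓ → 90674
mpg_sum = 148692 + 213382 + 232017 + 90674 = 684765
—
[mpg_sum2: mpg < 29 OR doors > 3]
vin=F15: ✗
vin=F86: ✗
vin=F87: ✓ → 202720
vin=F64: ✓ → 148692
vin=F12: ✓ → 196947
vin=F55: ✓ → 213382
vin=F78: ✓ → 232017
vin=F28: ✓ → 85303
vin=F32: ✓ → 183615
vin=F82: ✓ → 140295
vin=F56: ✓ → 90674
mpg_sum2 = 202720 + 148692 + 196947 + 213382 + 232017 + 85303 + 183615 + 140295 + 90674 = 1493645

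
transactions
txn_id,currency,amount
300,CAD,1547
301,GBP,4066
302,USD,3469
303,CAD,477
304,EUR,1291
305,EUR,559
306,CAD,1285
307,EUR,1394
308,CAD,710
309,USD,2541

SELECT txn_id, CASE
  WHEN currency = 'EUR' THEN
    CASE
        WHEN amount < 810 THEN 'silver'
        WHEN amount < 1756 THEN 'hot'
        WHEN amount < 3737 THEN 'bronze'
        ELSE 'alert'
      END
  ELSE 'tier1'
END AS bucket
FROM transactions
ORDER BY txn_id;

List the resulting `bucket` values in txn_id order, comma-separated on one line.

txn_id=300: currency='CAD' → outer ELSE → tier1
txn_id=301: currency='GBP' → outer ELSE → tier1
txn_id=302: currency='USD' → outer ELSE → tier1
txn_id=303: currency='CAD' → outer ELSE → tier1
txn_id=304: currency='EUR' → inner[amount < 1756] → hot
txn_id=305: currency='EUR' → inner[amount < 810] → silver
txn_id=306: currency='CAD' → outer ELSE → tier1
txn_id=307: currency='EUR' → inner[amount < 1756] → hot
txn_id=308: currency='CAD' → outer ELSE → tier1
txn_id=309: currency='USD' → outer ELSE → tier1

tier1, tier1, tier1, tier1, hot, silver, tier1, hot, tier1, tier1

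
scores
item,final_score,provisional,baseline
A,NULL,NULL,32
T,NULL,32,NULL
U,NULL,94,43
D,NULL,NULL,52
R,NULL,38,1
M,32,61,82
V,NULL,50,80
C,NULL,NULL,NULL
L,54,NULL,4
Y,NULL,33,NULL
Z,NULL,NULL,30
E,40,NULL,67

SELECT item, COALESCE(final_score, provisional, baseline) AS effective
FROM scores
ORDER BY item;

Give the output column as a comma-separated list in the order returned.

32, NULL, 52, 40, 54, 32, 38, 32, 94, 50, 33, 30

item=A: final_score=NULL, provisional=NULL, baseline=32 → 32
item=C: final_score=NULL, provisional=NULL, baseline=NULL (all NULL) → NULL
item=D: final_score=NULL, provisional=NULL, baseline=52 → 52
item=E: final_score=40 → 40
item=L: final_score=54 → 54
item=M: final_score=32 → 32
item=R: final_score=NULL, provisional=38 → 38
item=T: final_score=NULL, provisional=32 → 32
item=U: final_score=NULL, provisional=94 → 94
item=V: final_score=NULL, provisional=50 → 50
item=Y: final_score=NULL, provisional=33 → 33
item=Z: final_score=NULL, provisional=NULL, baseline=30 → 30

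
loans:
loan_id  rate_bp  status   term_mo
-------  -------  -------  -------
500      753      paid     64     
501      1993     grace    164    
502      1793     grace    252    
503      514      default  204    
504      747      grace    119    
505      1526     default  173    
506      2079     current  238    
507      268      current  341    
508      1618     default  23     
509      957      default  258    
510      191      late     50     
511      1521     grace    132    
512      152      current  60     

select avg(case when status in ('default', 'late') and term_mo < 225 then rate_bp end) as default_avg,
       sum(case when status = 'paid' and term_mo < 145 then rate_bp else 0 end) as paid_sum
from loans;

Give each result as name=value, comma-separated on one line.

default_avg=962.25, paid_sum=753

[default_avg: status in ('default', 'late') and term_mo < 225]
loan_id=500: ✗
loan_id=501: ✗
loan_id=502: ✗
loan_id=503: ✓ → 514
loan_id=504: ✗
loan_id=505: ✓ → 1526
loan_id=506: ✗
loan_id=507: ✗
loan_id=508: ✓ → 1618
loan_id=509: ✗
loan_id=510: ✓ → 191
loan_id=511: ✗
loan_id=512: ✗
default_avg = (514 + 1526 + 1618 + 191) / 4 = 962.25
—
[paid_sum: status = 'paid' and term_mo < 145]
loan_id=500: ✓ → 753
loan_id=501: ✗
loan_id=502: ✗
loan_id=503: ✗
loan_id=504: ✗
loan_id=505: ✗
loan_id=506: ✗
loan_id=507: ✗
loan_id=508: ✗
loan_id=509: ✗
loan_id=510: ✗
loan_id=511: ✗
loan_id=512: ✗
paid_sum = 753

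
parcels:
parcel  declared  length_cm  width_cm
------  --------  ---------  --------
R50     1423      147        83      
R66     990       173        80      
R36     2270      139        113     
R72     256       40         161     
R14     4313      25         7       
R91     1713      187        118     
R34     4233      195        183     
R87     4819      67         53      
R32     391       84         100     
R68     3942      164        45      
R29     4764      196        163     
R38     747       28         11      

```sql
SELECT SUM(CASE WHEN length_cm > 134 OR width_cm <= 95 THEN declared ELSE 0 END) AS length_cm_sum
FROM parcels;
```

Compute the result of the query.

parcel=R50: ✓ → 1423
parcel=R66: ✓ → 990
parcel=R36: ✓ → 2270
parcel=R72: ✗
parcel=R14: ✓ → 4313
parcel=R91: ✓ → 1713
parcel=R34: ✓ → 4233
parcel=R87: ✓ → 4819
parcel=R32: ✗
parcel=R68: ✓ → 3942
parcel=R29: ✓ → 4764
parcel=R38: ✓ → 747
length_cm_sum = 1423 + 990 + 2270 + 4313 + 1713 + 4233 + 4819 + 3942 + 4764 + 747 = 29214

29214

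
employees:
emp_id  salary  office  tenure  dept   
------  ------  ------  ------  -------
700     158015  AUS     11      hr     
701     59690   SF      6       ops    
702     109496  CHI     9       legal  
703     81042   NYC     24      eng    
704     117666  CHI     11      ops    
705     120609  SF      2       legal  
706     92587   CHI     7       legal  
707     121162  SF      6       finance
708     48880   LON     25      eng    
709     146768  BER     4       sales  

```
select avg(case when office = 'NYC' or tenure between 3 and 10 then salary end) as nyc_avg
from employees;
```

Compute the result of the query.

101790.8333333333

emp_id=700: ✗
emp_id=701: ✓ → 59690
emp_id=702: ✓ → 109496
emp_id=703: ✓ → 81042
emp_id=704: ✗
emp_id=705: ✗
emp_id=706: ✓ → 92587
emp_id=707: ✓ → 121162
emp_id=708: ✗
emp_id=709: ✓ → 146768
nyc_avg = (59690 + 109496 + 81042 + 92587 + 121162 + 146768) / 6 = 101790.8333333333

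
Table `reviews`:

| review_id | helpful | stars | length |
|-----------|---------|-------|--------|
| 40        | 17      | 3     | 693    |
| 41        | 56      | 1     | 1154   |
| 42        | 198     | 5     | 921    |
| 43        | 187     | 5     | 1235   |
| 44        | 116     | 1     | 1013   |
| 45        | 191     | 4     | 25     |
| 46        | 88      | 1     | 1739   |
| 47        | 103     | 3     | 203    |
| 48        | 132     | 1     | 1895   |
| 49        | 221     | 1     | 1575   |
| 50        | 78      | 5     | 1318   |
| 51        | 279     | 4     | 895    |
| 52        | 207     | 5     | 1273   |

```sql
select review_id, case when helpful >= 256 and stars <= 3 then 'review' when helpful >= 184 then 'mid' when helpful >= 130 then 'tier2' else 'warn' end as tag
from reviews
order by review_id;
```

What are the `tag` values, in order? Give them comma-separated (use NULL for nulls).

warn, warn, mid, mid, warn, mid, warn, warn, tier2, mid, warn, mid, mid

review_id=40: ELSE → warn
review_id=41: ELSE → warn
review_id=42: helpful >= 184 → mid
review_id=43: helpful >= 184 → mid
review_id=44: ELSE → warn
review_id=45: helpful >= 184 → mid
review_id=46: ELSE → warn
review_id=47: ELSE → warn
review_id=48: helpful >= 130 → tier2
review_id=49: helpful >= 184 → mid
review_id=50: ELSE → warn
review_id=51: helpful >= 184 → mid
review_id=52: helpful >= 184 → mid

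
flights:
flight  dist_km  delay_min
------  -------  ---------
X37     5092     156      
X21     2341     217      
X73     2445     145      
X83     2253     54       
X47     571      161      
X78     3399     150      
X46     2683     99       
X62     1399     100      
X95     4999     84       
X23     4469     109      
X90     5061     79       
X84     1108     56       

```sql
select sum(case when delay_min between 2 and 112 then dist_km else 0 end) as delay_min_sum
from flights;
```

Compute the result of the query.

21972

flight=X37: ✗
flight=X21: ✗
flight=X73: ✗
flight=X83: ✓ → 2253
flight=X47: ✗
flight=X78: ✗
flight=X46: ✓ → 2683
flight=X62: ✓ → 1399
flight=X95: ✓ → 4999
flight=X23: ✓ → 4469
flight=X90: ✓ → 5061
flight=X84: ✓ → 1108
delay_min_sum = 2253 + 2683 + 1399 + 4999 + 4469 + 5061 + 1108 = 21972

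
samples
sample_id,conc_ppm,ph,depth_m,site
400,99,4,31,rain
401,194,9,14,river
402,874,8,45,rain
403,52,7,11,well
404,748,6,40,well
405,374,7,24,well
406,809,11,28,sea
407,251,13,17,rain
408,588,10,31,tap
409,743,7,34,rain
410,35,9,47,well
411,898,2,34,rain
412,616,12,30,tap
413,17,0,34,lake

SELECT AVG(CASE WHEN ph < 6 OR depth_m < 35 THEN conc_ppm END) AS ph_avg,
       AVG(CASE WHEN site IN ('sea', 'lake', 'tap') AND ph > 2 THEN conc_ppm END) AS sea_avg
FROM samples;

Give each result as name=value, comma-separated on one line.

[ph_avg: ph < 6 OR depth_m < 35]
sample_id=400: ✓ → 99
sample_id=401: ✓ → 194
sample_id=402: ✗
sample_id=403: ✓ → 52
sample_id=404: ✗
sample_id=405: ✓ → 374
sample_id=406: ✓ → 809
sample_id=407: ✓ → 251
sample_id=408: ✓ → 588
sample_id=409: ✓ → 743
sample_id=410: ✗
sample_id=411: ✓ → 898
sample_id=412: ✓ → 616
sample_id=413: ✓ → 17
ph_avg = (99 + 194 + 52 + 374 + 809 + 251 + 588 + 743 + 898 + 616 + 17) / 11 = 421.9090909091
—
[sea_avg: site IN ('sea', 'lake', 'tap') AND ph > 2]
sample_id=400: ✗
sample_id=401: ✗
sample_id=402: ✗
sample_id=403: ✗
sample_id=404: ✗
sample_id=405: ✗
sample_id=406: ✓ → 809
sample_id=407: ✗
sample_id=408: ✓ → 588
sample_id=409: ✗
sample_id=410: ✗
sample_id=411: ✗
sample_id=412: ✓ → 616
sample_id=413: ✗
sea_avg = (809 + 588 + 616) / 3 = 671

ph_avg=421.9090909091, sea_avg=671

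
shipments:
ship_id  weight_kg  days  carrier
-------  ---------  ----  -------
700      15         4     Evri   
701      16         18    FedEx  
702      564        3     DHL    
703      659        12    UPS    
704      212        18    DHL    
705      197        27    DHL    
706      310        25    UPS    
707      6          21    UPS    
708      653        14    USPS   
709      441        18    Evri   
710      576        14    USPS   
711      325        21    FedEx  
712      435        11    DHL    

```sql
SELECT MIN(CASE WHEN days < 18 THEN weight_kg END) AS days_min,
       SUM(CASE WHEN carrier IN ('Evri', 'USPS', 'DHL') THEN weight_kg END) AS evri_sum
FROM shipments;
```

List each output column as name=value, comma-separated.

[days_min: days < 18]
ship_id=700: ✓ → 15
ship_id=701: ✗
ship_id=702: ✓ → 564
ship_id=703: ✓ → 659
ship_id=704: ✗
ship_id=705: ✗
ship_id=706: ✗
ship_id=707: ✗
ship_id=708: ✓ → 653
ship_id=709: ✗
ship_id=710: ✓ → 576
ship_id=711: ✗
ship_id=712: ✓ → 435
days_min = MIN(15, 564, 659, 653, 576, 435) = 15
—
[evri_sum: carrier IN ('Evri', 'USPS', 'DHL')]
ship_id=700: ✓ → 15
ship_id=701: ✗
ship_id=702: ✓ → 564
ship_id=703: ✗
ship_id=704: ✓ → 212
ship_id=705: ✓ → 197
ship_id=706: ✗
ship_id=707: ✗
ship_id=708: ✓ → 653
ship_id=709: ✓ → 441
ship_id=710: ✓ → 576
ship_id=711: ✗
ship_id=712: ✓ → 435
evri_sum = 15 + 564 + 212 + 197 + 653 + 441 + 576 + 435 = 3093

days_min=15, evri_sum=3093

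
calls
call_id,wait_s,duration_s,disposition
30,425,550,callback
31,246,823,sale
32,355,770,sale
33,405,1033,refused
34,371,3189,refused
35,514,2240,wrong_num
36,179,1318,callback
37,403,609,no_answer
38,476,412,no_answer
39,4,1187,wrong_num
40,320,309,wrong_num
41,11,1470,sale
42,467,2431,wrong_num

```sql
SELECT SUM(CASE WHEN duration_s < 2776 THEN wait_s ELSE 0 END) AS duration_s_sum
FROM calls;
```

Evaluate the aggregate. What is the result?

call_id=30: ✓ → 425
call_id=31: ✓ → 246
call_id=32: ✓ → 355
call_id=33: ✓ → 405
call_id=34: ✗
call_id=35: ✓ → 514
call_id=36: ✓ → 179
call_id=37: ✓ → 403
call_id=38: ✓ → 476
call_id=39: ✓ → 4
call_id=40: ✓ → 320
call_id=41: ✓ → 11
call_id=42: ✓ → 467
duration_s_sum = 425 + 246 + 355 + 405 + 514 + 179 + 403 + 476 + 4 + 320 + 11 + 467 = 3805

3805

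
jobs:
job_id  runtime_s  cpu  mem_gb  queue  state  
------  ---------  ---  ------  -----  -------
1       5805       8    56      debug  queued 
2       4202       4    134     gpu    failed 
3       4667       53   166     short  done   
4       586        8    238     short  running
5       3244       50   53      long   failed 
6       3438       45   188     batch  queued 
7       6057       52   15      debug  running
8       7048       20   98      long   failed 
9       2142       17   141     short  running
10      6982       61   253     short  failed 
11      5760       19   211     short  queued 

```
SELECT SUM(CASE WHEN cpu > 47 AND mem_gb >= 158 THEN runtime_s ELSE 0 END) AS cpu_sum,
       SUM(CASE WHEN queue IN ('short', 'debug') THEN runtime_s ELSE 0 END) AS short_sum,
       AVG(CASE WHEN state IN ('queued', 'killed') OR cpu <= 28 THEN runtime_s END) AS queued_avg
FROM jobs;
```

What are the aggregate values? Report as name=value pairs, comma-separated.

cpu_sum=11649, short_sum=31999, queued_avg=4140.1428571429

[cpu_sum: cpu > 47 AND mem_gb >= 158]
job_id=1: ✗
job_id=2: ✗
job_id=3: ✓ → 4667
job_id=4: ✗
job_id=5: ✗
job_id=6: ✗
job_id=7: ✗
job_id=8: ✗
job_id=9: ✗
job_id=10: ✓ → 6982
job_id=11: ✗
cpu_sum = 4667 + 6982 = 11649
—
[short_sum: queue IN ('short', 'debug')]
job_id=1: ✓ → 5805
job_id=2: ✗
job_id=3: ✓ → 4667
job_id=4: ✓ → 586
job_id=5: ✗
job_id=6: ✗
job_id=7: ✓ → 6057
job_id=8: ✗
job_id=9: ✓ → 2142
job_id=10: ✓ → 6982
job_id=11: ✓ → 5760
short_sum = 5805 + 4667 + 586 + 6057 + 2142 + 6982 + 5760 = 31999
—
[queued_avg: state IN ('queued', 'killed') OR cpu <= 28]
job_id=1: ✓ → 5805
job_id=2: ✓ → 4202
job_id=3: ✗
job_id=4: ✓ → 586
job_id=5: ✗
job_id=6: ✓ → 3438
job_id=7: ✗
job_id=8: ✓ → 7048
job_id=9: ✓ → 2142
job_id=10: ✗
job_id=11: ✓ → 5760
queued_avg = (5805 + 4202 + 586 + 3438 + 7048 + 2142 + 5760) / 7 = 4140.1428571429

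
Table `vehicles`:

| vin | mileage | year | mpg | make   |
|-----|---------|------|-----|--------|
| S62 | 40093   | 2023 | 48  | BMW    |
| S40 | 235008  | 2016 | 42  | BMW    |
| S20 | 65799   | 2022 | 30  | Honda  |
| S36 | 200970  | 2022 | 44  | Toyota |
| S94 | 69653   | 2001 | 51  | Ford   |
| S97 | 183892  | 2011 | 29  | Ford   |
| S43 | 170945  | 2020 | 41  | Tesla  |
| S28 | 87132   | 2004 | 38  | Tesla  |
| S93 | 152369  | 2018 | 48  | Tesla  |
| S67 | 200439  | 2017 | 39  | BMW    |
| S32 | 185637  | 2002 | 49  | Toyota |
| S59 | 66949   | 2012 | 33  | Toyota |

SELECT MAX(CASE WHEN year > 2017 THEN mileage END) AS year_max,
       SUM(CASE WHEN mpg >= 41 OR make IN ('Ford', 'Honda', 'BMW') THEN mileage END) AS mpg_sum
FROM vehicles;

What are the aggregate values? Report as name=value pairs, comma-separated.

[year_max: year > 2017]
vin=S62: ✓ → 40093
vin=S40: ✗
vin=S20: ✓ → 65799
vin=S36: ✓ → 200970
vin=S94: ✗
vin=S97: ✗
vin=S43: ✓ → 170945
vin=S28: ✗
vin=S93: ✓ → 152369
vin=S67: ✗
vin=S32: ✗
vin=S59: ✗
year_max = MAX(40093, 65799, 200970, 170945, 152369) = 200970
—
[mpg_sum: mpg >= 41 OR make IN ('Ford', 'Honda', 'BMW')]
vin=S62: ✓ → 40093
vin=S40: ✓ → 235008
vin=S20: ✓ → 65799
vin=S36: ✓ → 200970
vin=S94: ✓ → 69653
vin=S97: ✓ → 183892
vin=S43: ✓ → 170945
vin=S28: ✗
vin=S93: ✓ → 152369
vin=S67: ✓ → 200439
vin=S32: ✓ → 185637
vin=S59: ✗
mpg_sum = 40093 + 235008 + 65799 + 200970 + 69653 + 183892 + 170945 + 152369 + 200439 + 185637 = 1504805

year_max=200970, mpg_sum=1504805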